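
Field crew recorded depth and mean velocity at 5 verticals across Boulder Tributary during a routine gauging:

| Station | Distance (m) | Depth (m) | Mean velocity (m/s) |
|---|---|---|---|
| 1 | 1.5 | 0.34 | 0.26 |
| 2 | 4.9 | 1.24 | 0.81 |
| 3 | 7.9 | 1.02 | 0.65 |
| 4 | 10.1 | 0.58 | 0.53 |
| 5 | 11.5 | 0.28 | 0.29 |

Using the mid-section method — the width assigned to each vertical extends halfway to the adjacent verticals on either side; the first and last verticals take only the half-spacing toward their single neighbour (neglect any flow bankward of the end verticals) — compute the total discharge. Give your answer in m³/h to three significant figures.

20500 m³/h

w_1 = (4.9 − 1.5)/2 = 1.7 m; q_1 = 0.26 × 0.34 × 1.7 = 0.1503 m³/s
w_2 = (7.9 − 1.5)/2 = 3.2 m; q_2 = 0.81 × 1.24 × 3.2 = 3.214 m³/s
w_3 = (10.1 − 4.9)/2 = 2.6 m; q_3 = 0.65 × 1.02 × 2.6 = 1.724 m³/s
w_4 = (11.5 − 7.9)/2 = 1.8 m; q_4 = 0.53 × 0.58 × 1.8 = 0.5533 m³/s
w_5 = (11.5 − 10.1)/2 = 0.7 m; q_5 = 0.29 × 0.28 × 0.7 = 0.05684 m³/s
Q = Σ qᵢ = 5.698 m³/s
= 5.698 × 3600 = 20510 m³/h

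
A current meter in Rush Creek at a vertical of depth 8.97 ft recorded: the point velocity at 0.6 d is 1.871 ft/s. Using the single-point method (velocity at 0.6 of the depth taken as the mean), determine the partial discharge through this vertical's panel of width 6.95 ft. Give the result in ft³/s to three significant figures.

117 ft³/s

v̄ = v₀.₆ = 1.871 ft/s
q = v̄ × d × w = 1.871 × 8.97 × 6.95 = 116.6 ft³/s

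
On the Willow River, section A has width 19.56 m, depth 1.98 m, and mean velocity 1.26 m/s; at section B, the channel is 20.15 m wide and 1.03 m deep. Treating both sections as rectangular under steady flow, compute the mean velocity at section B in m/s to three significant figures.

2.35 m/s

Q = A₁V₁ = (19.56×1.98) × 1.26 = 48.80 m³/s
A₂ = 20.15 × 1.03 = 20.75 m²
V₂ = Q/A₂ = 48.80/20.75 = 2.351 m/s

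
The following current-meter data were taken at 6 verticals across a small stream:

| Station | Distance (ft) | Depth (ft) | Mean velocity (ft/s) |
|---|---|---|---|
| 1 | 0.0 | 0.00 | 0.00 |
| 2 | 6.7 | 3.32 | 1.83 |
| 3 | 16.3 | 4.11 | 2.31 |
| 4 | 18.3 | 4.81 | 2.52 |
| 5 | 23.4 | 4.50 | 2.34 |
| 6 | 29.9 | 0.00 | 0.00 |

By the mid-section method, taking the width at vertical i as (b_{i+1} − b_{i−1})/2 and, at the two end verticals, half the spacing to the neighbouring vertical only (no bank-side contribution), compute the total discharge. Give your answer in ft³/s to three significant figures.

w_2 = (16.3 − 0.0)/2 = 8.15 ft; q_2 = 1.83 × 3.32 × 8.15 = 49.52 ft³/s
w_3 = (18.3 − 6.7)/2 = 5.8 ft; q_3 = 2.31 × 4.11 × 5.8 = 55.07 ft³/s
w_4 = (23.4 − 16.3)/2 = 3.55 ft; q_4 = 2.52 × 4.81 × 3.55 = 43.03 ft³/s
w_5 = (29.9 − 18.3)/2 = 5.8 ft; q_5 = 2.34 × 4.50 × 5.8 = 61.07 ft³/s
Stations 1, 6 contribute zero (depth or velocity is 0).
Q = Σ qᵢ = 208.7 ft³/s

209 ft³/s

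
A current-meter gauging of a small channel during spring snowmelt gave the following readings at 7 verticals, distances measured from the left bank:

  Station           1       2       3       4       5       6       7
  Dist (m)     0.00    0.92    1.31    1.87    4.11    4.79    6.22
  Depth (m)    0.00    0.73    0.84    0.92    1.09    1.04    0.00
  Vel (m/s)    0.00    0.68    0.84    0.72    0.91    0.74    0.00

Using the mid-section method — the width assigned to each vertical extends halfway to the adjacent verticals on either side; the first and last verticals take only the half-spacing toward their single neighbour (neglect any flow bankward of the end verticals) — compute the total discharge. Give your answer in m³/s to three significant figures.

3.85 m³/s

w_2 = (1.31 − 0.00)/2 = 0.655 m; q_2 = 0.68 × 0.73 × 0.655 = 0.3251 m³/s
w_3 = (1.87 − 0.92)/2 = 0.475 m; q_3 = 0.84 × 0.84 × 0.475 = 0.3352 m³/s
w_4 = (4.11 − 1.31)/2 = 1.4 m; q_4 = 0.72 × 0.92 × 1.4 = 0.9274 m³/s
w_5 = (4.79 − 1.87)/2 = 1.46 m; q_5 = 0.91 × 1.09 × 1.46 = 1.448 m³/s
w_6 = (6.22 − 4.11)/2 = 1.055 m; q_6 = 0.74 × 1.04 × 1.055 = 0.8119 m³/s
Stations 1, 7 contribute zero (depth or velocity is 0).
Q = Σ qᵢ = 3.848 m³/s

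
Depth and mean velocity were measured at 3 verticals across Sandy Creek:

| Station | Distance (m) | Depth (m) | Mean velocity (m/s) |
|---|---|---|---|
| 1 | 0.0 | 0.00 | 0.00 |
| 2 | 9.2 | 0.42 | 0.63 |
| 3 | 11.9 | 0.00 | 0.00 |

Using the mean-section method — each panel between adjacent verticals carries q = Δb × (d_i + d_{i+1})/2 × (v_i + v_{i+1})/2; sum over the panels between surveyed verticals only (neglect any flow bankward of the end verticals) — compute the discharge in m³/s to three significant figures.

0.787 m³/s

Panel 1-2: Δb = 9.2 m, d̄ = (0.00+0.42)/2 = 0.21, v̄ = (0.00+0.63)/2 = 0.315 → q = 9.2×0.21×0.315 = 0.6086 m³/s
Panel 2-3: Δb = 2.7 m, d̄ = (0.42+0.00)/2 = 0.21, v̄ = (0.63+0.00)/2 = 0.315 → q = 2.7×0.21×0.315 = 0.1786 m³/s
Q = Σ q = 0.7872 m³/s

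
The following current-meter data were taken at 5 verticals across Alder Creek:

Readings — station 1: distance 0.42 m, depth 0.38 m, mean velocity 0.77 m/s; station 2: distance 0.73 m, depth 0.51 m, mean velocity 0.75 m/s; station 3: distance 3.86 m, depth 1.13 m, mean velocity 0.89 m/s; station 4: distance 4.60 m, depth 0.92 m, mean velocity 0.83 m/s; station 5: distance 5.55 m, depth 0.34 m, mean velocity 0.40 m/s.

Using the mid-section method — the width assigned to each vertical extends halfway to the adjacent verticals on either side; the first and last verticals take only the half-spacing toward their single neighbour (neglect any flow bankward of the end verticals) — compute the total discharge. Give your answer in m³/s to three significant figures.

3.36 m³/s

w_1 = (0.73 − 0.42)/2 = 0.155 m; q_1 = 0.77 × 0.38 × 0.155 = 0.04535 m³/s
w_2 = (3.86 − 0.42)/2 = 1.72 m; q_2 = 0.75 × 0.51 × 1.72 = 0.6579 m³/s
w_3 = (4.60 − 0.73)/2 = 1.935 m; q_3 = 0.89 × 1.13 × 1.935 = 1.946 m³/s
w_4 = (5.55 − 3.86)/2 = 0.845 m; q_4 = 0.83 × 0.92 × 0.845 = 0.6452 m³/s
w_5 = (5.55 − 4.60)/2 = 0.475 m; q_5 = 0.40 × 0.34 × 0.475 = 0.06460 m³/s
Q = Σ qᵢ = 3.359 m³/s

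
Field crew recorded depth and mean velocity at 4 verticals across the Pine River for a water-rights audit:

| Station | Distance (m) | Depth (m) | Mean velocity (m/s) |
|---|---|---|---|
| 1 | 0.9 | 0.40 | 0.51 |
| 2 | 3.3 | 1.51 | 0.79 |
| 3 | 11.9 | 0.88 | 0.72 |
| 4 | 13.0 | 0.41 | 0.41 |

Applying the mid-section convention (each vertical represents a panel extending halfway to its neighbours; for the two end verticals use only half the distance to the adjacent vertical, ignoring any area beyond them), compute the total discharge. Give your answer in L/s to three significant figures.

9970 L/s

w_1 = (3.3 − 0.9)/2 = 1.2 m; q_1 = 0.51 × 0.40 × 1.2 = 0.2448 m³/s
w_2 = (11.9 − 0.9)/2 = 5.5 m; q_2 = 0.79 × 1.51 × 5.5 = 6.561 m³/s
w_3 = (13.0 − 3.3)/2 = 4.85 m; q_3 = 0.72 × 0.88 × 4.85 = 3.073 m³/s
w_4 = (13.0 − 11.9)/2 = 0.55 m; q_4 = 0.41 × 0.41 × 0.55 = 0.09246 m³/s
Q = Σ qᵢ = 9.971 m³/s
= 9.971 × 1000 = 9971 L/s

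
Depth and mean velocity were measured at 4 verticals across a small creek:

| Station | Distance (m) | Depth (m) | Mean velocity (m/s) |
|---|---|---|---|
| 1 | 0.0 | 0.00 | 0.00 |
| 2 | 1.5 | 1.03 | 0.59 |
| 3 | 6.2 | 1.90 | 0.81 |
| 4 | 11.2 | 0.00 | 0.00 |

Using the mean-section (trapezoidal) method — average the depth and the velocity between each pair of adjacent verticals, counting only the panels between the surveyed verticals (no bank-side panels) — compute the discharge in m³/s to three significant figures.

6.97 m³/s

Panel 1-2: Δb = 1.5 m, d̄ = (0.00+1.03)/2 = 0.515, v̄ = (0.00+0.59)/2 = 0.295 → q = 1.5×0.515×0.295 = 0.2279 m³/s
Panel 2-3: Δb = 4.7 m, d̄ = (1.03+1.90)/2 = 1.465, v̄ = (0.59+0.81)/2 = 0.7 → q = 4.7×1.465×0.7 = 4.820 m³/s
Panel 3-4: Δb = 5 m, d̄ = (1.90+0.00)/2 = 0.95, v̄ = (0.81+0.00)/2 = 0.405 → q = 5×0.95×0.405 = 1.924 m³/s
Q = Σ q = 6.971 m³/s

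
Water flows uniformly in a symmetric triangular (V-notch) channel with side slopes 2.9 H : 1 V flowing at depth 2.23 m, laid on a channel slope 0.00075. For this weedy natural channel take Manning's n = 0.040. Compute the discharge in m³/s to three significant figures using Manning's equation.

10.2 m³/s

A = z·y² = 2.9×2.23² = 14.42 m²
P = 2y√(1+z²) = 2×2.23×√(1+2.9²) = 13.68 m
R = A/P = 14.42/13.68 = 1.054 m
Q = (1/n)·A·R^(2/3)·S^(1/2) = (1/0.040) × 14.42 × 1.054^(2/3) × 0.00075^(1/2) = 10.23 m³/s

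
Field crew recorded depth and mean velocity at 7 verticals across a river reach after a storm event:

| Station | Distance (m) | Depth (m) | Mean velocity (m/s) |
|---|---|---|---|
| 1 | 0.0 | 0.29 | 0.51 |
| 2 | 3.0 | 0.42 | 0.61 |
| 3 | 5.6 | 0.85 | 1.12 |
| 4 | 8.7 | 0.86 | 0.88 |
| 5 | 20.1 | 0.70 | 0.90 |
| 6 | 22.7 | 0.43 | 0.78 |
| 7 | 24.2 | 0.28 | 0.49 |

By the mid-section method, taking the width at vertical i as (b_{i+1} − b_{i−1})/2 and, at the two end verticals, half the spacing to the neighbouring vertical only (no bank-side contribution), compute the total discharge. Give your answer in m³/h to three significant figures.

w_1 = (3.0 − 0.0)/2 = 1.5 m; q_1 = 0.51 × 0.29 × 1.5 = 0.2219 m³/s
w_2 = (5.6 − 0.0)/2 = 2.8 m; q_2 = 0.61 × 0.42 × 2.8 = 0.7174 m³/s
w_3 = (8.7 − 3.0)/2 = 2.85 m; q_3 = 1.12 × 0.85 × 2.85 = 2.713 m³/s
w_4 = (20.1 − 5.6)/2 = 7.25 m; q_4 = 0.88 × 0.86 × 7.25 = 5.487 m³/s
w_5 = (22.7 − 8.7)/2 = 7 m; q_5 = 0.90 × 0.70 × 7 = 4.410 m³/s
w_6 = (24.2 − 20.1)/2 = 2.05 m; q_6 = 0.78 × 0.43 × 2.05 = 0.6876 m³/s
w_7 = (24.2 − 22.7)/2 = 0.75 m; q_7 = 0.49 × 0.28 × 0.75 = 0.1029 m³/s
Q = Σ qᵢ = 14.34 m³/s
= 14.34 × 3600 = 51620 m³/h

51600 m³/h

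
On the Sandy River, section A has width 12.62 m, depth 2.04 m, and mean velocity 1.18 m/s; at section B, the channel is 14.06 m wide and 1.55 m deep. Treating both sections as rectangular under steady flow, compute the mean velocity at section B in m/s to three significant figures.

1.39 m/s

Q = A₁V₁ = (12.62×2.04) × 1.18 = 30.38 m³/s
A₂ = 14.06 × 1.55 = 21.79 m²
V₂ = Q/A₂ = 30.38/21.79 = 1.394 m/s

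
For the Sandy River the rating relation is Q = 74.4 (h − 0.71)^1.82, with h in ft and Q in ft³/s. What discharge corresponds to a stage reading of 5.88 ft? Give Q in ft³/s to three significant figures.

Q = 74.4 × (5.88 − 0.71)^1.82 = 74.4 × 5.17^1.82 = 1480 ft³/s

1480 ft³/s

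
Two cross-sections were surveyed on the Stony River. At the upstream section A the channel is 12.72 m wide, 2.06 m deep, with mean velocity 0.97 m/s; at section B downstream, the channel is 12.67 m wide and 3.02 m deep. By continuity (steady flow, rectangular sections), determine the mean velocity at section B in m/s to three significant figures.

0.664 m/s

Q = A₁V₁ = (12.72×2.06) × 0.97 = 25.42 m³/s
A₂ = 12.67 × 3.02 = 38.26 m²
V₂ = Q/A₂ = 25.42/38.26 = 0.6643 m/s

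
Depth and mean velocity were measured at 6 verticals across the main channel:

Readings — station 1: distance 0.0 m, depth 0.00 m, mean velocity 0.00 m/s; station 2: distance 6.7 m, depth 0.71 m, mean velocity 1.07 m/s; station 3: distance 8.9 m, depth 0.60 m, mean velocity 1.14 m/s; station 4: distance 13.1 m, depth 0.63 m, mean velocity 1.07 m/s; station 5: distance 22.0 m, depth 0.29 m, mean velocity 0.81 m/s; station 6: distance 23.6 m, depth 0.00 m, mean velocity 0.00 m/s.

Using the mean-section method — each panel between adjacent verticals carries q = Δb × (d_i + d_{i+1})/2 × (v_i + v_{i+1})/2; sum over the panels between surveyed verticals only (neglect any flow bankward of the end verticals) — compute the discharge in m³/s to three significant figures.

Panel 1-2: Δb = 6.7 m, d̄ = (0.00+0.71)/2 = 0.355, v̄ = (0.00+1.07)/2 = 0.535 → q = 6.7×0.355×0.535 = 1.272 m³/s
Panel 2-3: Δb = 2.2 m, d̄ = (0.71+0.60)/2 = 0.655, v̄ = (1.07+1.14)/2 = 1.105 → q = 2.2×0.655×1.105 = 1.592 m³/s
Panel 3-4: Δb = 4.2 m, d̄ = (0.60+0.63)/2 = 0.615, v̄ = (1.14+1.07)/2 = 1.105 → q = 4.2×0.615×1.105 = 2.854 m³/s
Panel 4-5: Δb = 8.9 m, d̄ = (0.63+0.29)/2 = 0.46, v̄ = (1.07+0.81)/2 = 0.94 → q = 8.9×0.46×0.94 = 3.848 m³/s
Panel 5-6: Δb = 1.6 m, d̄ = (0.29+0.00)/2 = 0.145, v̄ = (0.81+0.00)/2 = 0.405 → q = 1.6×0.145×0.405 = 0.09396 m³/s
Q = Σ q = 9.661 m³/s

9.66 m³/s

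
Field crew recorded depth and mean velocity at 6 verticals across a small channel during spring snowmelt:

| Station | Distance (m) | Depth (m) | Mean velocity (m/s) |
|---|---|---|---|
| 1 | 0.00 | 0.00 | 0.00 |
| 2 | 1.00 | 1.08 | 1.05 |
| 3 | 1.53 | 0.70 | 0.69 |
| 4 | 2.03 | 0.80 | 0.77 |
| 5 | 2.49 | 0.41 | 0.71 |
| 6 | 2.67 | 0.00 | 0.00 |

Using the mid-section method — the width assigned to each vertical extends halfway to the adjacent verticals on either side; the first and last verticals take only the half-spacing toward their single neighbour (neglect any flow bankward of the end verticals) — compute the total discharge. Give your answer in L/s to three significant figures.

w_2 = (1.53 − 0.00)/2 = 0.765 m; q_2 = 1.05 × 1.08 × 0.765 = 0.8675 m³/s
w_3 = (2.03 − 1.00)/2 = 0.515 m; q_3 = 0.69 × 0.70 × 0.515 = 0.2487 m³/s
w_4 = (2.49 − 1.53)/2 = 0.48 m; q_4 = 0.77 × 0.80 × 0.48 = 0.2957 m³/s
w_5 = (2.67 − 2.03)/2 = 0.32 m; q_5 = 0.71 × 0.41 × 0.32 = 0.09315 m³/s
Stations 1, 6 contribute zero (depth or velocity is 0).
Q = Σ qᵢ = 1.505 m³/s
= 1.505 × 1000 = 1505 L/s

1510 L/s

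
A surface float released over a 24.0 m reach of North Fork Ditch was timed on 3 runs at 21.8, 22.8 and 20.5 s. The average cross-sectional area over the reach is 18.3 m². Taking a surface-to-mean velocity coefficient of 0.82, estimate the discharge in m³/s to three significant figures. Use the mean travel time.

16.6 m³/s

t̄ = (21.8 + 22.8 + 20.5) / 3 = 21.7 s
v_surface = L / t̄ = 24.0 / 21.7 = 1.106 m/s
v_mean = 0.82 × 1.106 = 0.9069 m/s
Q = A × v_mean = 18.3 × 0.9069 = 16.60 m³/s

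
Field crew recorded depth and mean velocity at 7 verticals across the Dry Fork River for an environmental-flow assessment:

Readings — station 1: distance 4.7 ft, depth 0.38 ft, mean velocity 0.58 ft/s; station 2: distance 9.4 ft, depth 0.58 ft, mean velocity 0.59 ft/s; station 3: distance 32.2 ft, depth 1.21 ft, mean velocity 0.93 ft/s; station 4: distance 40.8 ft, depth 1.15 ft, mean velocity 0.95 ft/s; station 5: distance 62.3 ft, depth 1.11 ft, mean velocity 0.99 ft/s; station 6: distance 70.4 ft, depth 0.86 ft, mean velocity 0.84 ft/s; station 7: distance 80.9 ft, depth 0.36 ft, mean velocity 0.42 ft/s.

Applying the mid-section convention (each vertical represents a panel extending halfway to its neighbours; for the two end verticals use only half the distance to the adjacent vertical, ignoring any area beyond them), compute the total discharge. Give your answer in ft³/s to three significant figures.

w_1 = (9.4 − 4.7)/2 = 2.35 ft; q_1 = 0.58 × 0.38 × 2.35 = 0.5179 ft³/s
w_2 = (32.2 − 4.7)/2 = 13.75 ft; q_2 = 0.59 × 0.58 × 13.75 = 4.705 ft³/s
w_3 = (40.8 − 9.4)/2 = 15.7 ft; q_3 = 0.93 × 1.21 × 15.7 = 17.67 ft³/s
w_4 = (62.3 − 32.2)/2 = 15.05 ft; q_4 = 0.95 × 1.15 × 15.05 = 16.44 ft³/s
w_5 = (70.4 − 40.8)/2 = 14.8 ft; q_5 = 0.99 × 1.11 × 14.8 = 16.26 ft³/s
w_6 = (80.9 − 62.3)/2 = 9.3 ft; q_6 = 0.84 × 0.86 × 9.3 = 6.718 ft³/s
w_7 = (80.9 − 70.4)/2 = 5.25 ft; q_7 = 0.42 × 0.36 × 5.25 = 0.7938 ft³/s
Q = Σ qᵢ = 63.11 ft³/s

63.1 ft³/s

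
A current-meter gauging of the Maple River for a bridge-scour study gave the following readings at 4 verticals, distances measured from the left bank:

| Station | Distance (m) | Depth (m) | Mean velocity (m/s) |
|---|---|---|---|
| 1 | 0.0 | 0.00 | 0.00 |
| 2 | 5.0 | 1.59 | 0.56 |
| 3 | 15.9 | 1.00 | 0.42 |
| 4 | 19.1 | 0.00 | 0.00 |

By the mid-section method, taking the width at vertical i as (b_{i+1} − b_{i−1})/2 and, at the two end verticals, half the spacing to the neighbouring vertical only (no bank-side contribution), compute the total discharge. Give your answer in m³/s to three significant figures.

w_2 = (15.9 − 0.0)/2 = 7.95 m; q_2 = 0.56 × 1.59 × 7.95 = 7.079 m³/s
w_3 = (19.1 − 5.0)/2 = 7.05 m; q_3 = 0.42 × 1.00 × 7.05 = 2.961 m³/s
Stations 1, 4 contribute zero (depth or velocity is 0).
Q = Σ qᵢ = 10.04 m³/s

10.0 m³/s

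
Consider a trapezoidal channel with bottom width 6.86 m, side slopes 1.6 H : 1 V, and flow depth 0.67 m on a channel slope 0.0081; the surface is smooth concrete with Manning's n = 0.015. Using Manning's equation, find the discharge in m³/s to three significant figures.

A = (b + z·y)·y = (6.86 + 1.6×0.67)×0.67 = 5.314 m²
P = b + 2y√(1+z²) = 6.86 + 2×0.67×√(1+1.6²) = 9.388 m
R = A/P = 5.314/9.388 = 0.5661 m
Q = (1/n)·A·R^(2/3)·S^(1/2) = (1/0.015) × 5.314 × 0.5661^(2/3) × 0.0081^(1/2) = 21.82 m³/s

21.8 m³/s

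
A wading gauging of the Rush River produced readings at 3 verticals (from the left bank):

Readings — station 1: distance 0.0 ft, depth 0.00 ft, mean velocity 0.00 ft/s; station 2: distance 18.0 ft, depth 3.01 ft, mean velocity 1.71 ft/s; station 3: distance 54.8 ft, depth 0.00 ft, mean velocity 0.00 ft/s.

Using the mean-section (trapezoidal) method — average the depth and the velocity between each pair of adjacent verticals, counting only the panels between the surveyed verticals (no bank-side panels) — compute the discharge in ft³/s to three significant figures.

70.5 ft³/s

Panel 1-2: Δb = 18 ft, d̄ = (0.00+3.01)/2 = 1.505, v̄ = (0.00+1.71)/2 = 0.855 → q = 18×1.505×0.855 = 23.16 ft³/s
Panel 2-3: Δb = 36.8 ft, d̄ = (3.01+0.00)/2 = 1.505, v̄ = (1.71+0.00)/2 = 0.855 → q = 36.8×1.505×0.855 = 47.35 ft³/s
Q = Σ q = 70.52 ft³/s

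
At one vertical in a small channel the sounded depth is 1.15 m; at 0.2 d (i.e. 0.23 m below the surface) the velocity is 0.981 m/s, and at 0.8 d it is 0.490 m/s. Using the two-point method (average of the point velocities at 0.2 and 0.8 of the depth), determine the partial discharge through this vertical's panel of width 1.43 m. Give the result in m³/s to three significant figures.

v̄ = (0.981 + 0.490) / 2 = 0.7355 m/s
q = v̄ × d × w = 0.7355 × 1.15 × 1.43 = 1.210 m³/s

1.21 m³/s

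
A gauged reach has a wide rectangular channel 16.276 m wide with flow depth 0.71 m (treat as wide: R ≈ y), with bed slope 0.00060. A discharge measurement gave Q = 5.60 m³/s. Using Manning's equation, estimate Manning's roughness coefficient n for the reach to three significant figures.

A = b·y = 16.276 × 0.71 = 11.56 m²
Wide channel: R ≈ y = 0.71 m
n = (1/Q)·A·R^(2/3)·S^(1/2) = (1/5.60) × 11.56 × 0.7959 × 0.02449 = 0.04023

0.0402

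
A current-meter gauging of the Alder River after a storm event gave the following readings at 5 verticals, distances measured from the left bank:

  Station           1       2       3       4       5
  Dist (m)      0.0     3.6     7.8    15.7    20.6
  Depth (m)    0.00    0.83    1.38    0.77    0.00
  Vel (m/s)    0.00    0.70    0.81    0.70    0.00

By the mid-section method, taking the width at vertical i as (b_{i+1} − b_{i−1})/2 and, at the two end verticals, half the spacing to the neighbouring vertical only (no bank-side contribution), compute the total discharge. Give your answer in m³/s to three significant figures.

w_2 = (7.8 − 0.0)/2 = 3.9 m; q_2 = 0.70 × 0.83 × 3.9 = 2.266 m³/s
w_3 = (15.7 − 3.6)/2 = 6.05 m; q_3 = 0.81 × 1.38 × 6.05 = 6.763 m³/s
w_4 = (20.6 − 7.8)/2 = 6.4 m; q_4 = 0.70 × 0.77 × 6.4 = 3.450 m³/s
Stations 1, 5 contribute zero (depth or velocity is 0).
Q = Σ qᵢ = 12.48 m³/s

12.5 m³/s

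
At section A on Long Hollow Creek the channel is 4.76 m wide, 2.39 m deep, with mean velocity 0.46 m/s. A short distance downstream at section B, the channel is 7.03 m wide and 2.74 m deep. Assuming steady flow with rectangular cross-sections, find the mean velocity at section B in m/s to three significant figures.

0.272 m/s

Q = A₁V₁ = (4.76×2.39) × 0.46 = 5.233 m³/s
A₂ = 7.03 × 2.74 = 19.26 m²
V₂ = Q/A₂ = 5.233/19.26 = 0.2717 m/s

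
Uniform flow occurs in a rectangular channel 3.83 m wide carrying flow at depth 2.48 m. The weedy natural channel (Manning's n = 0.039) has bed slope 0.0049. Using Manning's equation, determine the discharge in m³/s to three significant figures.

A = b·y = 3.83 × 2.48 = 9.498 m²
P = b + 2y = 3.83 + 2×2.48 = 8.790 m
R = A/P = 9.498/8.790 = 1.081 m
Q = (1/n)·A·R^(2/3)·S^(1/2) = (1/0.039) × 9.498 × 1.081^(2/3) × 0.0049^(1/2) = 17.95 m³/s

18.0 m³/s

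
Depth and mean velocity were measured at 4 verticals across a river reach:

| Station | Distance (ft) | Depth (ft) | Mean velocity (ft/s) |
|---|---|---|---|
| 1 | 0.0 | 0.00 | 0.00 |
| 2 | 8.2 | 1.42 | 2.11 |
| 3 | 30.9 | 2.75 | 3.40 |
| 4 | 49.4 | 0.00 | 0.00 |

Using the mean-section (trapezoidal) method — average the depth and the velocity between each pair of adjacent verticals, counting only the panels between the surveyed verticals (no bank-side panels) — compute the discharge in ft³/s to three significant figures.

Panel 1-2: Δb = 8.2 ft, d̄ = (0.00+1.42)/2 = 0.71, v̄ = (0.00+2.11)/2 = 1.055 → q = 8.2×0.71×1.055 = 6.142 ft³/s
Panel 2-3: Δb = 22.7 ft, d̄ = (1.42+2.75)/2 = 2.085, v̄ = (2.11+3.40)/2 = 2.755 → q = 22.7×2.085×2.755 = 130.4 ft³/s
Panel 3-4: Δb = 18.5 ft, d̄ = (2.75+0.00)/2 = 1.375, v̄ = (3.40+0.00)/2 = 1.7 → q = 18.5×1.375×1.7 = 43.24 ft³/s
Q = Σ q = 179.8 ft³/s

180 ft³/s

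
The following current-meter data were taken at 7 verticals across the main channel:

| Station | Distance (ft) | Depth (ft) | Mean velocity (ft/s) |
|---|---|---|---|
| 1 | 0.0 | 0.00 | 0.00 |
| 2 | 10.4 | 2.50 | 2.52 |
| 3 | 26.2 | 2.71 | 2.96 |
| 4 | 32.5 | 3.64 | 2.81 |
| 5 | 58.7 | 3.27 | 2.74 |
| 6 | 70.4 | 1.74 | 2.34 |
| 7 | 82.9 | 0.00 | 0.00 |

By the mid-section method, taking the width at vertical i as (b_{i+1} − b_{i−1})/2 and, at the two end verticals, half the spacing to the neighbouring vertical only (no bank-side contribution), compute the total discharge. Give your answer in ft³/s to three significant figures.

w_2 = (26.2 − 0.0)/2 = 13.1 ft; q_2 = 2.52 × 2.50 × 13.1 = 82.53 ft³/s
w_3 = (32.5 − 10.4)/2 = 11.05 ft; q_3 = 2.96 × 2.71 × 11.05 = 88.64 ft³/s
w_4 = (58.7 − 26.2)/2 = 16.25 ft; q_4 = 2.81 × 3.64 × 16.25 = 166.2 ft³/s
w_5 = (70.4 − 32.5)/2 = 18.95 ft; q_5 = 2.74 × 3.27 × 18.95 = 169.8 ft³/s
w_6 = (82.9 − 58.7)/2 = 12.1 ft; q_6 = 2.34 × 1.74 × 12.1 = 49.27 ft³/s
Stations 1, 7 contribute zero (depth or velocity is 0).
Q = Σ qᵢ = 556.4 ft³/s

556 ft³/s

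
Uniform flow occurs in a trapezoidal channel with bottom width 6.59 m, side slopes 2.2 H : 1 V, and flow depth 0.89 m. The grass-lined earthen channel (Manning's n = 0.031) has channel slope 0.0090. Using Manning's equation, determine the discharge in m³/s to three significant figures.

18.3 m³/s

A = (b + z·y)·y = (6.59 + 2.2×0.89)×0.89 = 7.608 m²
P = b + 2y√(1+z²) = 6.59 + 2×0.89×√(1+2.2²) = 10.89 m
R = A/P = 7.608/10.89 = 0.6985 m
Q = (1/n)·A·R^(2/3)·S^(1/2) = (1/0.031) × 7.608 × 0.6985^(2/3) × 0.0090^(1/2) = 18.33 m³/s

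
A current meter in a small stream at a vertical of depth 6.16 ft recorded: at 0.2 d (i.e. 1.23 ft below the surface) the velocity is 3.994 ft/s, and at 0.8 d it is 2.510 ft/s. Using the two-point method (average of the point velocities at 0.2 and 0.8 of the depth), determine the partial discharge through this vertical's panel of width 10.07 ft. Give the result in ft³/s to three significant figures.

202 ft³/s

v̄ = (3.994 + 2.510) / 2 = 3.252 ft/s
q = v̄ × d × w = 3.252 × 6.16 × 10.07 = 201.7 ft³/s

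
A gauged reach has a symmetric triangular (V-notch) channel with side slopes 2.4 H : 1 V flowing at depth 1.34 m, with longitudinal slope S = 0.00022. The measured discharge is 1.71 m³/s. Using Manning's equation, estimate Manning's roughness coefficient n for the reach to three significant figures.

A = z·y² = 2.4×1.34² = 4.309 m²
P = 2y√(1+z²) = 2×1.34×√(1+2.4²) = 6.968 m
R = A/P = 4.309/6.968 = 0.6185 m
n = (1/Q)·A·R^(2/3)·S^(1/2) = (1/1.71) × 4.309 × 0.7259 × 0.01483 = 0.02713

0.0271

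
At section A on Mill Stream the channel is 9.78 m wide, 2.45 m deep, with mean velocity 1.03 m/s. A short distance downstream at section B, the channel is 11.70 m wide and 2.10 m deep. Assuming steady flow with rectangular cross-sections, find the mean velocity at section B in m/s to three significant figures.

1.00 m/s

Q = A₁V₁ = (9.78×2.45) × 1.03 = 24.68 m³/s
A₂ = 11.70 × 2.10 = 24.57 m²
V₂ = Q/A₂ = 24.68/24.57 = 1.004 m/s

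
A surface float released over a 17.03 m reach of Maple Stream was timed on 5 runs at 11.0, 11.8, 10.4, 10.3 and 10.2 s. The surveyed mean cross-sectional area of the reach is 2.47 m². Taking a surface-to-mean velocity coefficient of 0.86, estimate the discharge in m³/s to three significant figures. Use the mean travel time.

t̄ = (11.0 + 11.8 + 10.4 + 10.3 + 10.2) / 5 = 10.74 s
v_surface = L / t̄ = 17.03 / 10.74 = 1.586 m/s
v_mean = 0.86 × 1.586 = 1.364 m/s
Q = A × v_mean = 2.47 × 1.364 = 3.368 m³/s

3.37 m³/s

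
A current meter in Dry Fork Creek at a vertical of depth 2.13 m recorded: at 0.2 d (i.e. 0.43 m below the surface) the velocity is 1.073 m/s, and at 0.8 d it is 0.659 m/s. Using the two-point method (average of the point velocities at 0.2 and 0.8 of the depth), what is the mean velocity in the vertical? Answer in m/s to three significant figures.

0.866 m/s

v̄ = (1.073 + 0.659) / 2 = 0.8660 m/s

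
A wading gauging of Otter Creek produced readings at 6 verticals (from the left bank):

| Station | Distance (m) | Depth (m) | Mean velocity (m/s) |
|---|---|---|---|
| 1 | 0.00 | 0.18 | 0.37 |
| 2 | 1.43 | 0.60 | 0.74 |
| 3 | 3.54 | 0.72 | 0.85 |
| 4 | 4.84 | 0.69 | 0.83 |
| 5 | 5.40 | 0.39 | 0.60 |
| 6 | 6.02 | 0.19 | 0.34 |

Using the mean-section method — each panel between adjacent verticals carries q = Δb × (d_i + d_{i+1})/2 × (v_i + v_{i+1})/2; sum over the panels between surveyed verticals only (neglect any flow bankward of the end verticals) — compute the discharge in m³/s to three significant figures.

2.49 m³/s

Panel 1-2: Δb = 1.43 m, d̄ = (0.18+0.60)/2 = 0.39, v̄ = (0.37+0.74)/2 = 0.555 → q = 1.43×0.39×0.555 = 0.3095 m³/s
Panel 2-3: Δb = 2.11 m, d̄ = (0.60+0.72)/2 = 0.66, v̄ = (0.74+0.85)/2 = 0.795 → q = 2.11×0.66×0.795 = 1.107 m³/s
Panel 3-4: Δb = 1.3 m, d̄ = (0.72+0.69)/2 = 0.705, v̄ = (0.85+0.83)/2 = 0.84 → q = 1.3×0.705×0.84 = 0.7699 m³/s
Panel 4-5: Δb = 0.56 m, d̄ = (0.69+0.39)/2 = 0.54, v̄ = (0.83+0.60)/2 = 0.715 → q = 0.56×0.54×0.715 = 0.2162 m³/s
Panel 5-6: Δb = 0.62 m, d̄ = (0.39+0.19)/2 = 0.29, v̄ = (0.60+0.34)/2 = 0.47 → q = 0.62×0.29×0.47 = 0.08451 m³/s
Q = Σ q = 2.487 m³/s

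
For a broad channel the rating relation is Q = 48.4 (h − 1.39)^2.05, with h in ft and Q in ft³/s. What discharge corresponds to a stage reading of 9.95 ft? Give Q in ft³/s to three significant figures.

Q = 48.4 × (9.95 − 1.39)^2.05 = 48.4 × 8.56^2.05 = 3948 ft³/s

3950 ft³/s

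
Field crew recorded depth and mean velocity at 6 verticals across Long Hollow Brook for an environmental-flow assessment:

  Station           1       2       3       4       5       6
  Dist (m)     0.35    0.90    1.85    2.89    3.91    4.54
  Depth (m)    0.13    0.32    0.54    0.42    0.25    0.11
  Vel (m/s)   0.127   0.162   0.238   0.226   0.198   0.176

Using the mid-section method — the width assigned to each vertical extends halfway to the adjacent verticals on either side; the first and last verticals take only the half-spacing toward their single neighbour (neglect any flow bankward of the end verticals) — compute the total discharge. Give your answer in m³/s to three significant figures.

w_1 = (0.90 − 0.35)/2 = 0.275 m; q_1 = 0.127 × 0.13 × 0.275 = 0.004540 m³/s
w_2 = (1.85 − 0.35)/2 = 0.75 m; q_2 = 0.162 × 0.32 × 0.75 = 0.03888 m³/s
w_3 = (2.89 − 0.90)/2 = 0.995 m; q_3 = 0.238 × 0.54 × 0.995 = 0.1279 m³/s
w_4 = (3.91 − 1.85)/2 = 1.03 m; q_4 = 0.226 × 0.42 × 1.03 = 0.09777 m³/s
w_5 = (4.54 − 2.89)/2 = 0.825 m; q_5 = 0.198 × 0.25 × 0.825 = 0.04084 m³/s
w_6 = (4.54 − 3.91)/2 = 0.315 m; q_6 = 0.176 × 0.11 × 0.315 = 0.006098 m³/s
Q = Σ qᵢ = 0.3160 m³/s

0.316 m³/s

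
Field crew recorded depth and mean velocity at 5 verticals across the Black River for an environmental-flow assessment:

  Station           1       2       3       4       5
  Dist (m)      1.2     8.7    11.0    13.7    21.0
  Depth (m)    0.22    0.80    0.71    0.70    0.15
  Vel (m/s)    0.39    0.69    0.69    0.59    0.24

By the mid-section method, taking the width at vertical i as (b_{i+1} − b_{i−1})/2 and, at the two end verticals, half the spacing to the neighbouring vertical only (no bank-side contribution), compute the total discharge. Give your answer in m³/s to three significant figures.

w_1 = (8.7 − 1.2)/2 = 3.75 m; q_1 = 0.39 × 0.22 × 3.75 = 0.3218 m³/s
w_2 = (11.0 − 1.2)/2 = 4.9 m; q_2 = 0.69 × 0.80 × 4.9 = 2.705 m³/s
w_3 = (13.7 − 8.7)/2 = 2.5 m; q_3 = 0.69 × 0.71 × 2.5 = 1.225 m³/s
w_4 = (21.0 − 11.0)/2 = 5 m; q_4 = 0.59 × 0.70 × 5 = 2.065 m³/s
w_5 = (21.0 − 13.7)/2 = 3.65 m; q_5 = 0.24 × 0.15 × 3.65 = 0.1314 m³/s
Q = Σ qᵢ = 6.448 m³/s

6.45 m³/s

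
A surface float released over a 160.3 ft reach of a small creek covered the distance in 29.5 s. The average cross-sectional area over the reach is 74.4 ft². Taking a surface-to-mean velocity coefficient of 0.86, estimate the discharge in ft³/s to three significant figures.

348 ft³/s

v_surface = L / t̄ = 160.3 / 29.5 = 5.434 ft/s
v_mean = 0.86 × 5.434 = 4.673 ft/s
Q = A × v_mean = 74.4 × 4.673 = 347.7 ft³/s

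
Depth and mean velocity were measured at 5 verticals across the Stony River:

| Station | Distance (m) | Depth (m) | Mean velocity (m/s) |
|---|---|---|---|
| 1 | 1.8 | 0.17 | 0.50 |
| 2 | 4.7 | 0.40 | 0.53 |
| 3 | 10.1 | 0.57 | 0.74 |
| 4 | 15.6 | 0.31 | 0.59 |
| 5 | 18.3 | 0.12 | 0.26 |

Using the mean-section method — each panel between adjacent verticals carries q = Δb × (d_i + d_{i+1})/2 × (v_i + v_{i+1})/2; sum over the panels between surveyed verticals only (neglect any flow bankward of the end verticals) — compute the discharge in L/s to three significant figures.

3940 L/s

Panel 1-2: Δb = 2.9 m, d̄ = (0.17+0.40)/2 = 0.285, v̄ = (0.50+0.53)/2 = 0.515 → q = 2.9×0.285×0.515 = 0.4256 m³/s
Panel 2-3: Δb = 5.4 m, d̄ = (0.40+0.57)/2 = 0.485, v̄ = (0.53+0.74)/2 = 0.635 → q = 5.4×0.485×0.635 = 1.663 m³/s
Panel 3-4: Δb = 5.5 m, d̄ = (0.57+0.31)/2 = 0.44, v̄ = (0.74+0.59)/2 = 0.665 → q = 5.5×0.44×0.665 = 1.609 m³/s
Panel 4-5: Δb = 2.7 m, d̄ = (0.31+0.12)/2 = 0.215, v̄ = (0.59+0.26)/2 = 0.425 → q = 2.7×0.215×0.425 = 0.2467 m³/s
Q = Σ q = 3.945 m³/s
= 3.945 × 1000 = 3945 L/s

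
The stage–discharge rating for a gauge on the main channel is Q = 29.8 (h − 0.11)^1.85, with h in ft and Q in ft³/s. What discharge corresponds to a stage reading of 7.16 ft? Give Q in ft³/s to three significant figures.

Q = 29.8 × (7.16 − 0.11)^1.85 = 29.8 × 7.05^1.85 = 1105 ft³/s

1110 ft³/s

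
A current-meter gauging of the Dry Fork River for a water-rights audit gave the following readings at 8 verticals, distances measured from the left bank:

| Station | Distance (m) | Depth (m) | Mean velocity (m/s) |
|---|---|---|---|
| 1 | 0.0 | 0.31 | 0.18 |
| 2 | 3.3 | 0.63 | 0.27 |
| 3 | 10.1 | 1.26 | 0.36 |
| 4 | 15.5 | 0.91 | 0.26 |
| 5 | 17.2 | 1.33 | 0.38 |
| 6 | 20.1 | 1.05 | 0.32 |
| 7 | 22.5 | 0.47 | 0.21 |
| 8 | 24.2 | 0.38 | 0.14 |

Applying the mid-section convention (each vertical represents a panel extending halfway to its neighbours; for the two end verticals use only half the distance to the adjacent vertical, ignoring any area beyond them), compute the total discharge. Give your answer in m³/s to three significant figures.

w_1 = (3.3 − 0.0)/2 = 1.65 m; q_1 = 0.18 × 0.31 × 1.65 = 0.09207 m³/s
w_2 = (10.1 − 0.0)/2 = 5.05 m; q_2 = 0.27 × 0.63 × 5.05 = 0.8590 m³/s
w_3 = (15.5 − 3.3)/2 = 6.1 m; q_3 = 0.36 × 1.26 × 6.1 = 2.767 m³/s
w_4 = (17.2 − 10.1)/2 = 3.55 m; q_4 = 0.26 × 0.91 × 3.55 = 0.8399 m³/s
w_5 = (20.1 − 15.5)/2 = 2.3 m; q_5 = 0.38 × 1.33 × 2.3 = 1.162 m³/s
w_6 = (22.5 − 17.2)/2 = 2.65 m; q_6 = 0.32 × 1.05 × 2.65 = 0.8904 m³/s
w_7 = (24.2 − 20.1)/2 = 2.05 m; q_7 = 0.21 × 0.47 × 2.05 = 0.2023 m³/s
w_8 = (24.2 − 22.5)/2 = 0.85 m; q_8 = 0.14 × 0.38 × 0.85 = 0.04522 m³/s
Q = Σ qᵢ = 6.858 m³/s

6.86 m³/s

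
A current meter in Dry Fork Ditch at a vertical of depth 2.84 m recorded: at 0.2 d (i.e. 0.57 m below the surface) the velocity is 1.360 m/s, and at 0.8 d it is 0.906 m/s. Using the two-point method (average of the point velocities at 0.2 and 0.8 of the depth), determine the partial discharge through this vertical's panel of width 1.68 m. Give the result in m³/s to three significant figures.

5.41 m³/s

v̄ = (1.360 + 0.906) / 2 = 1.133 m/s
q = v̄ × d × w = 1.133 × 2.84 × 1.68 = 5.406 m³/s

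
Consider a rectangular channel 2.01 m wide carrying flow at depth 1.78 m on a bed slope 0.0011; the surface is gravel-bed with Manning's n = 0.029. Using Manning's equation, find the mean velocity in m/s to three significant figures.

A = b·y = 2.01 × 1.78 = 3.578 m²
P = b + 2y = 2.01 + 2×1.78 = 5.570 m
R = A/P = 3.578/5.570 = 0.6423 m
Q = (1/n)·A·R^(2/3)·S^(1/2) = (1/0.029) × 3.578 × 0.6423^(2/3) × 0.0011^(1/2) = 3.046 m³/s
V = Q/A = 3.046/3.578 = 0.8514 m/s

0.851 m/s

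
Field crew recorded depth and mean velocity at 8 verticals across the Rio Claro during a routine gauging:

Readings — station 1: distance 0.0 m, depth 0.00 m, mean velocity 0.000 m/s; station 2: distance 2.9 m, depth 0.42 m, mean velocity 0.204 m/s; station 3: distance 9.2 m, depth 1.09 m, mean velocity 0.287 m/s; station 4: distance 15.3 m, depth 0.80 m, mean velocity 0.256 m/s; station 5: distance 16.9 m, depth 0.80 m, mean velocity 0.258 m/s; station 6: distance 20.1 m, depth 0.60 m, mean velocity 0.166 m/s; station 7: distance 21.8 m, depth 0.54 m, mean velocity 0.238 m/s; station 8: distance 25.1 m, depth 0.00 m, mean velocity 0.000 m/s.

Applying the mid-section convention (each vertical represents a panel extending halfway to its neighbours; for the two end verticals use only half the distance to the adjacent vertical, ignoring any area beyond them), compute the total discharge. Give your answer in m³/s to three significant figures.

w_2 = (9.2 − 0.0)/2 = 4.6 m; q_2 = 0.204 × 0.42 × 4.6 = 0.3941 m³/s
w_3 = (15.3 − 2.9)/2 = 6.2 m; q_3 = 0.287 × 1.09 × 6.2 = 1.940 m³/s
w_4 = (16.9 − 9.2)/2 = 3.85 m; q_4 = 0.256 × 0.80 × 3.85 = 0.7885 m³/s
w_5 = (20.1 − 15.3)/2 = 2.4 m; q_5 = 0.258 × 0.80 × 2.4 = 0.4954 m³/s
w_6 = (21.8 − 16.9)/2 = 2.45 m; q_6 = 0.166 × 0.60 × 2.45 = 0.2440 m³/s
w_7 = (25.1 − 20.1)/2 = 2.5 m; q_7 = 0.238 × 0.54 × 2.5 = 0.3213 m³/s
Stations 1, 8 contribute zero (depth or velocity is 0).
Q = Σ qᵢ = 4.183 m³/s

4.18 m³/s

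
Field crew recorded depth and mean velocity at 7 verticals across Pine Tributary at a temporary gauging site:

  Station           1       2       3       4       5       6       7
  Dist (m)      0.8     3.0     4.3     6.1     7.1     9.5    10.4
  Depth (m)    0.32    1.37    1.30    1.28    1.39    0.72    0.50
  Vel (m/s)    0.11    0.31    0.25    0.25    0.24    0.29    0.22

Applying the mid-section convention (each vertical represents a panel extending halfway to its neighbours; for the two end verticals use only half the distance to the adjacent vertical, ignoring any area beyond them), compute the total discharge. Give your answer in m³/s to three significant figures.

w_1 = (3.0 − 0.8)/2 = 1.1 m; q_1 = 0.11 × 0.32 × 1.1 = 0.03872 m³/s
w_2 = (4.3 − 0.8)/2 = 1.75 m; q_2 = 0.31 × 1.37 × 1.75 = 0.7432 m³/s
w_3 = (6.1 − 3.0)/2 = 1.55 m; q_3 = 0.25 × 1.30 × 1.55 = 0.5038 m³/s
w_4 = (7.1 − 4.3)/2 = 1.4 m; q_4 = 0.25 × 1.28 × 1.4 = 0.4480 m³/s
w_5 = (9.5 − 6.1)/2 = 1.7 m; q_5 = 0.24 × 1.39 × 1.7 = 0.5671 m³/s
w_6 = (10.4 − 7.1)/2 = 1.65 m; q_6 = 0.29 × 0.72 × 1.65 = 0.3445 m³/s
w_7 = (10.4 − 9.5)/2 = 0.45 m; q_7 = 0.22 × 0.50 × 0.45 = 0.04950 m³/s
Q = Σ qᵢ = 2.695 m³/s

2.69 m³/s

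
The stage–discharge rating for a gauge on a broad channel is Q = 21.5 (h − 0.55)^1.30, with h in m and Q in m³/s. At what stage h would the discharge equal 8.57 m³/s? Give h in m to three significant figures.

h − h₀ = (Q/C)^(1/b) = (8.57/21.5)^(1/1.30) = 0.4929 m
h = 0.55 + 0.4929 = 1.043 m

1.04 m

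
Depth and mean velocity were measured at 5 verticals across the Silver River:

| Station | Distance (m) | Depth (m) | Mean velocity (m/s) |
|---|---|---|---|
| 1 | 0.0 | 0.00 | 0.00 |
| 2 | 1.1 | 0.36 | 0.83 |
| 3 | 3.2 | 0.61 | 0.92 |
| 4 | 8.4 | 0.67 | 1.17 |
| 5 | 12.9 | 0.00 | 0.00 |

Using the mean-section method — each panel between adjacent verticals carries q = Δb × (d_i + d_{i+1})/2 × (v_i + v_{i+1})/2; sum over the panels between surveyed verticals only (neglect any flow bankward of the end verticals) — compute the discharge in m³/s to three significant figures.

Panel 1-2: Δb = 1.1 m, d̄ = (0.00+0.36)/2 = 0.18, v̄ = (0.00+0.83)/2 = 0.415 → q = 1.1×0.18×0.415 = 0.08217 m³/s
Panel 2-3: Δb = 2.1 m, d̄ = (0.36+0.61)/2 = 0.485, v̄ = (0.83+0.92)/2 = 0.875 → q = 2.1×0.485×0.875 = 0.8912 m³/s
Panel 3-4: Δb = 5.2 m, d̄ = (0.61+0.67)/2 = 0.64, v̄ = (0.92+1.17)/2 = 1.045 → q = 5.2×0.64×1.045 = 3.478 m³/s
Panel 4-5: Δb = 4.5 m, d̄ = (0.67+0.00)/2 = 0.335, v̄ = (1.17+0.00)/2 = 0.585 → q = 4.5×0.335×0.585 = 0.8819 m³/s
Q = Σ q = 5.333 m³/s

5.33 m³/s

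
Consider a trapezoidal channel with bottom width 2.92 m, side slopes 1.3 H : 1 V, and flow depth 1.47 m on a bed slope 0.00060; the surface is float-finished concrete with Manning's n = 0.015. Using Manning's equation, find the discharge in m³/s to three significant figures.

10.9 m³/s

A = (b + z·y)·y = (2.92 + 1.3×1.47)×1.47 = 7.102 m²
P = b + 2y√(1+z²) = 2.92 + 2×1.47×√(1+1.3²) = 7.742 m
R = A/P = 7.102/7.742 = 0.9173 m
Q = (1/n)·A·R^(2/3)·S^(1/2) = (1/0.015) × 7.102 × 0.9173^(2/3) × 0.00060^(1/2) = 10.95 m³/s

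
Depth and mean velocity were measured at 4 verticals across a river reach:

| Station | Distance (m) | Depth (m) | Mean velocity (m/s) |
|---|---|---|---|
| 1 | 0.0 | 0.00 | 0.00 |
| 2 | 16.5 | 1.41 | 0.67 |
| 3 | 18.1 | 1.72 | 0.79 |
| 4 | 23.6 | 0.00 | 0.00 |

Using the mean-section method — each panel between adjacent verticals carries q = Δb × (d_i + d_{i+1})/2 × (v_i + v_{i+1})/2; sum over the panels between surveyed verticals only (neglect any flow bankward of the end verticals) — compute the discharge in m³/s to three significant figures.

7.59 m³/s

Panel 1-2: Δb = 16.5 m, d̄ = (0.00+1.41)/2 = 0.705, v̄ = (0.00+0.67)/2 = 0.335 → q = 16.5×0.705×0.335 = 3.897 m³/s
Panel 2-3: Δb = 1.6 m, d̄ = (1.41+1.72)/2 = 1.565, v̄ = (0.67+0.79)/2 = 0.73 → q = 1.6×1.565×0.73 = 1.828 m³/s
Panel 3-4: Δb = 5.5 m, d̄ = (1.72+0.00)/2 = 0.86, v̄ = (0.79+0.00)/2 = 0.395 → q = 5.5×0.86×0.395 = 1.868 m³/s
Q = Σ q = 7.593 m³/s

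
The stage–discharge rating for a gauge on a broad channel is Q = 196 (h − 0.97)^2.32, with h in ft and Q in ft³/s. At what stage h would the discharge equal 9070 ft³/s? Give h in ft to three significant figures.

6.19 ft

h − h₀ = (Q/C)^(1/b) = (9070/196)^(1/2.32) = 5.222 ft
h = 0.97 + 5.222 = 6.192 ft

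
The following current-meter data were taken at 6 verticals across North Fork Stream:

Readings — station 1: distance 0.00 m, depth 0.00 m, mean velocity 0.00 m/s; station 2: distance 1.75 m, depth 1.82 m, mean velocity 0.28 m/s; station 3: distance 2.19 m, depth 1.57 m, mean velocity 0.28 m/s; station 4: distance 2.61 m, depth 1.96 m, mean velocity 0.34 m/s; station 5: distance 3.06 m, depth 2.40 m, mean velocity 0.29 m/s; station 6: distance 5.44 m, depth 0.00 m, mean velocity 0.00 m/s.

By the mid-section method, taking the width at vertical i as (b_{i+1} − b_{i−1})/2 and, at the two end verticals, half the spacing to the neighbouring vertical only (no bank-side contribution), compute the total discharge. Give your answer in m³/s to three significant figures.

w_2 = (2.19 − 0.00)/2 = 1.095 m; q_2 = 0.28 × 1.82 × 1.095 = 0.5580 m³/s
w_3 = (2.61 − 1.75)/2 = 0.43 m; q_3 = 0.28 × 1.57 × 0.43 = 0.1890 m³/s
w_4 = (3.06 − 2.19)/2 = 0.435 m; q_4 = 0.34 × 1.96 × 0.435 = 0.2899 m³/s
w_5 = (5.44 − 2.61)/2 = 1.415 m; q_5 = 0.29 × 2.40 × 1.415 = 0.9848 m³/s
Stations 1, 6 contribute zero (depth or velocity is 0).
Q = Σ qᵢ = 2.022 m³/s

2.02 m³/s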